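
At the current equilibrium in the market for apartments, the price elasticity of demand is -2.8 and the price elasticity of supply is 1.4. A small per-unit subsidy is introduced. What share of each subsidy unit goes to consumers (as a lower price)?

Consumer share = 1/3

For a small subsidy around the equilibrium, the benefit split depends on the relative slopes, which at a point are proportional to the elasticities.
Buyer share = εs/(εs + |εd|) = 1.4/(1.4 + 2.8) = 1/3; seller share = |εd|/(εs + |εd|) = 2/3.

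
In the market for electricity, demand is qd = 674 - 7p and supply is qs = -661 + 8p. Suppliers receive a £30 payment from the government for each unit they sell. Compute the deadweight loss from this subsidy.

Deadweight loss = £1680

Pre-subsidy: 674 - 7p = -661 + 8p gives p* = 89, q* = 51.
With the subsidy, sellers receive ps = pb + 30 for each unit, where pb is the price buyers pay.
Supply in terms of pb becomes qs = -661 + 8(pb + 30) = -421 + 8pb. Setting this equal to demand: 674 - 7pb = -421 + 8pb, so pb = 73.
Sellers receive ps = 73 + 30 = 103; q' = 674 − 7·73 = 163.
The subsidy expands output by 163 − 51 = 112 past the efficient level; on those units the gap between marginal cost and willingness to pay runs from 0 up to 30.
DWL = ½ × 30 × 112 = 1680.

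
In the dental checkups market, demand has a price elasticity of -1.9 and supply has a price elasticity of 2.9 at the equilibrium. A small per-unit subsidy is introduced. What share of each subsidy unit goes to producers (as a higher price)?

For a small subsidy around the equilibrium, the benefit split depends on the relative slopes, which at a point are proportional to the elasticities.
Buyer share = εs/(εs + |εd|) = 2.9/(2.9 + 1.9) = 29/48; seller share = |εd|/(εs + |εd|) = 19/48.
So producers capture 19/48 of the subsidy.

Producer share = 19/48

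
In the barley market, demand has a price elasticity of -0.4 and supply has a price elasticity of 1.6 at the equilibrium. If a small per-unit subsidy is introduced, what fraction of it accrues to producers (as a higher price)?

Producer share = 0.2

For a small subsidy around the equilibrium, the benefit split depends on the relative slopes, which at a point are proportional to the elasticities.
Buyer share = εs/(εs + |εd|) = 1.6/(1.6 + 0.4) = 0.8; seller share = |εd|/(εs + |εd|) = 0.2.
So producers capture 0.2 of the subsidy.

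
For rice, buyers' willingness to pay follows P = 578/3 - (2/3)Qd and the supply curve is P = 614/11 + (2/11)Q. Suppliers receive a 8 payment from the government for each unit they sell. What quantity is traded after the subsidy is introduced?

Q' = 1195/7

Pre-subsidy: 578/3 - (2/3)Q = 614/11 + (2/11)Q gives Q* = 1129/7 and P* = 596/7.
With the subsidy, sellers receive Ps = Pb + 8 for each unit, where Pb is the price buyers pay.
On the curves, Pb = 578/3 - (2/3)Q and Ps = 614/11 + (2/11)Q; the wedge Ps − Pb = 8 gives 614/11 + (2/11)Q − (578/3 - (2/3)Q) = 8, so Q' = 1195/7.
Then Pb = 578/3 − (2/3)·(1195/7) = 552/7 and Ps = 614/11 + (2/11)·(1195/7) = 608/7.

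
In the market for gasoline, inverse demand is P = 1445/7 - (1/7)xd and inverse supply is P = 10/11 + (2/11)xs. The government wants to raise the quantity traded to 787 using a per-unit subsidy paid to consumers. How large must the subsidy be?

Required subsidy s = 50 per unit

At x = 787, from the demand curve buyers pay Pb = 1445/7 − (1/7)·787 = 94; from the supply curve sellers need Ps = 10/11 + (2/11)·787 = 144.
The subsidy must fill the gap: s = Ps − Pb = 144 − 94 = 50.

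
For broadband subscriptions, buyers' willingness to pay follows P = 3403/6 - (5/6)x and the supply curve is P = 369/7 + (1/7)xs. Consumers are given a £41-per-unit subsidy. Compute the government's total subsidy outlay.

Pre-subsidy: 3403/6 - (5/6)x = 369/7 + (1/7)x gives x* = 527 and P* = 128.
With the rebate, buyers effectively pay Pb = Ps − 41, where Ps is the price sellers receive.
On the curves, Pb = 3403/6 - (5/6)x and Ps = 369/7 + (1/7)x; the wedge Ps − Pb = 41 gives 369/7 + (1/7)x − (3403/6 - (5/6)x) = 41, so x' = 569.
Then Pb = 3403/6 − (5/6)·569 = 93 and Ps = 369/7 + (1/7)·569 = 134.
Government outlay = subsidy × quantity = 41 × 569 = 23329.

Government cost = £23329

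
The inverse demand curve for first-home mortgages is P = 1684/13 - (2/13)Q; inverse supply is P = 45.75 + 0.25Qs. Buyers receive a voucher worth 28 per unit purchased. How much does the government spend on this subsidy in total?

Pre-subsidy: 1684/13 - (2/13)Q = 45.75 + 0.25Q gives Q* = 4357/21 and P* = 2050/21.
With the rebate, buyers effectively pay Pb = Ps − 28, where Ps is the price sellers receive.
On the curves, Pb = 1684/13 - (2/13)Q and Ps = 45.75 + 0.25Q; the wedge Ps − Pb = 28 gives 45.75 + 0.25Q − (1684/13 - (2/13)Q) = 28, so Q' = 5813/21.
Then Pb = 1684/13 − (2/13)·(5813/21) = 1826/21 and Ps = 45.75 + 0.25·(5813/21) = 2414/21.
Government outlay = subsidy × quantity = 28 × 5813/21 = 23252/3.

Government cost = 23252/3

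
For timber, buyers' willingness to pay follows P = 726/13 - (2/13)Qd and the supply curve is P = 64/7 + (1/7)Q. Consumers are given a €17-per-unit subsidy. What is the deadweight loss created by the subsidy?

Deadweight loss = 26299/54

Pre-subsidy: 726/13 - (2/13)Q = 64/7 + (1/7)Q gives Q* = 4250/27 and P* = 854/27.
With the rebate, buyers effectively pay Pb = Ps − 17, where Ps is the price sellers receive.
On the curves, Pb = 726/13 - (2/13)Q and Ps = 64/7 + (1/7)Q; the wedge Ps − Pb = 17 gives 64/7 + (1/7)Q − (726/13 - (2/13)Q) = 17, so Q' = 5797/27.
Then Pb = 726/13 − (2/13)·(5797/27) = 616/27 and Ps = 64/7 + (1/7)·(5797/27) = 1075/27.
The subsidy expands output by 5797/27 − 4250/27 = 1547/27 past the efficient level; on those units the gap between marginal cost and willingness to pay runs from 0 up to 17.
DWL = ½ × 17 × 1547/27 = 26299/54.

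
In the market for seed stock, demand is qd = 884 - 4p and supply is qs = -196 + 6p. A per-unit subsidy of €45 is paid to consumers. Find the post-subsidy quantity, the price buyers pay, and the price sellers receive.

q' = 560; buyers pay €81; sellers receive €126

Pre-subsidy: 884 - 4p = -196 + 6p gives p* = 108, q* = 452.
With the rebate, buyers effectively pay pb = ps − 45, where ps is the price sellers receive.
Demand in terms of ps becomes qd = 884 − 4(ps − 45) = 1064 - 4ps. Setting this equal to supply: 1064 - 4ps = -196 + 6ps, so ps = 126.
Buyers pay pb = 126 − 45 = 81; q' = -196 + 6·126 = 560.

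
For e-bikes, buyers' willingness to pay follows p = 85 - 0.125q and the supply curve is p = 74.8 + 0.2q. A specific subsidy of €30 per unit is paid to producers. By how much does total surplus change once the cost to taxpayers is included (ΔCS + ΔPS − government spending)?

Pre-subsidy: 85 - 0.125q = 74.8 + 0.2q gives q* = 408/13 and p* = 1054/13.
With the subsidy, sellers receive ps = pb + 30 for each unit, where pb is the price buyers pay.
On the curves, pb = 85 - 0.125q and ps = 74.8 + 0.2q; the wedge ps − pb = 30 gives 74.8 + 0.2q − (85 - 0.125q) = 30, so q' = 1608/13.
Then pb = 85 − 0.125·(1608/13) = 904/13 and ps = 74.8 + 0.2·(1608/13) = 1294/13.
ΔCS = ½(408/13 + 1608/13)(1054/13 − 904/13) = 151200/169; ΔPS = ½(408/13 + 1608/13)(1294/13 − 1054/13) = 241920/169.
Government spending = 30 × 1608/13 = 48240/13.
Net change = 151200/169 + 241920/169 − 48240/13 = -18000/13. The loss equals the DWL triangle ½·30·1200/13.

Net change in total surplus = -18000/13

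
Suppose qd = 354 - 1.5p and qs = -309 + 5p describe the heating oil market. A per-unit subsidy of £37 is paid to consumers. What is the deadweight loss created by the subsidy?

Pre-subsidy: 354 - 1.5p = -309 + 5p gives p* = 102, q* = 201.
With the rebate, buyers effectively pay pb = ps − 37, where ps is the price sellers receive.
Demand in terms of ps becomes qd = 354 − 1.5(ps − 37) = 409.5 - 1.5ps. Setting this equal to supply: 409.5 - 1.5ps = -309 + 5ps, so ps = 1437/13.
Buyers pay pb = 1437/13 − 37 = 956/13; q' = -309 + 5·(1437/13) = 3168/13.
The subsidy expands output by 3168/13 − 201 = 555/13 past the efficient level; on those units the gap between marginal cost and willingness to pay runs from 0 up to 37.
DWL = ½ × 37 × 555/13 = 20535/26.

Deadweight loss = 20535/26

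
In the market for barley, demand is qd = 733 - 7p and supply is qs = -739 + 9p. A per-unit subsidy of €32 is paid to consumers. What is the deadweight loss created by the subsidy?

Deadweight loss = €2016

Pre-subsidy: 733 - 7p = -739 + 9p gives p* = 92, q* = 89.
With the rebate, buyers effectively pay pb = ps − 32, where ps is the price sellers receive.
Demand in terms of ps becomes qd = 733 − 7(ps − 32) = 957 - 7ps. Setting this equal to supply: 957 - 7ps = -739 + 9ps, so ps = 106.
Buyers pay pb = 106 − 32 = 74; q' = -739 + 9·106 = 215.
The subsidy expands output by 215 − 89 = 126 past the efficient level; on those units the gap between marginal cost and willingness to pay runs from 0 up to 32.
DWL = ½ × 32 × 126 = 2016.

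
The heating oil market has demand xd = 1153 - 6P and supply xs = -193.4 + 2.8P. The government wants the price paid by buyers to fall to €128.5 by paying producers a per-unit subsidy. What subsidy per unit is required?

Required subsidy s = €77 per unit

At a buyer price of 128.5, quantity demanded is 1153 − 6·128.5 = 382.
Sellers supply 382 only when they receive Ps with -193.4 + 2.8·Ps = 382, i.e. Ps = 205.5.
s = Ps − Pb = 205.5 − 128.5 = 77.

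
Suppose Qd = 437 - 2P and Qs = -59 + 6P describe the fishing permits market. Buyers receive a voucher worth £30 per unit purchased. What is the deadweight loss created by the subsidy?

Deadweight loss = £675

Pre-subsidy: 437 - 2P = -59 + 6P gives P* = 62, Q* = 313.
With the rebate, buyers effectively pay Pb = Ps − 30, where Ps is the price sellers receive.
Demand in terms of Ps becomes Qd = 437 − 2(Ps − 30) = 497 - 2Ps. Setting this equal to supply: 497 - 2Ps = -59 + 6Ps, so Ps = 69.5.
Buyers pay Pb = 69.5 − 30 = 39.5; Q' = -59 + 6·69.5 = 358.
The subsidy expands output by 358 − 313 = 45 past the efficient level; on those units the gap between marginal cost and willingness to pay runs from 0 up to 30.
DWL = ½ × 30 × 45 = 675.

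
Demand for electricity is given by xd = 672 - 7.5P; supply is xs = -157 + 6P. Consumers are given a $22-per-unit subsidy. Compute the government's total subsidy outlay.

Government cost = 56386/9

Pre-subsidy: 672 - 7.5P = -157 + 6P gives P* = 1658/27, x* = 1903/9.
With the rebate, buyers effectively pay Pb = Ps − 22, where Ps is the price sellers receive.
Demand in terms of Ps becomes xd = 672 − 7.5(Ps − 22) = 837 - 7.5Ps. Setting this equal to supply: 837 - 7.5Ps = -157 + 6Ps, so Ps = 1988/27.
Buyers pay Pb = 1988/27 − 22 = 1394/27; x' = -157 + 6·(1988/27) = 2563/9.
Government outlay = subsidy × quantity = 22 × 2563/9 = 56386/9.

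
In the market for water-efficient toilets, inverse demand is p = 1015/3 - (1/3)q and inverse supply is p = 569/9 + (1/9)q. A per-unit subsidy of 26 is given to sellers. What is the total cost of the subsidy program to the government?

Pre-subsidy: 1015/3 - (1/3)q = 569/9 + (1/9)q gives q* = 619 and p* = 132.
With the subsidy, sellers receive ps = pb + 26 for each unit, where pb is the price buyers pay.
On the curves, pb = 1015/3 - (1/3)q and ps = 569/9 + (1/9)q; the wedge ps − pb = 26 gives 569/9 + (1/9)q − (1015/3 - (1/3)q) = 26, so q' = 677.5.
Then pb = 1015/3 − (1/3)·677.5 = 112.5 and ps = 569/9 + (1/9)·677.5 = 138.5.
Government outlay = subsidy × quantity = 26 × 677.5 = 17615.

Government cost = 17615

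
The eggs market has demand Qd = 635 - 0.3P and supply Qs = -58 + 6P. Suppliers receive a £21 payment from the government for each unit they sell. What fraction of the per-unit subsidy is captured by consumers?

Pre-subsidy: 635 - 0.3P = -58 + 6P gives P* = 110, Q* = 602.
With the subsidy, sellers receive Ps = Pb + 21 for each unit, where Pb is the price buyers pay.
Supply in terms of Pb becomes Qs = -58 + 6(Pb + 21) = 68 + 6Pb. Setting this equal to demand: 635 - 0.3Pb = 68 + 6Pb, so Pb = 90.
Sellers receive Ps = 90 + 21 = 111; Q' = 635 − 0.3·90 = 608.
Buyers' price falls by P* − Pb = 110 − 90 = 20; sellers' price rises by Ps − P* = 111 − 110 = 1.
So consumers capture 20/21 = 20/21 of each unit of subsidy.

Consumer share = 20/21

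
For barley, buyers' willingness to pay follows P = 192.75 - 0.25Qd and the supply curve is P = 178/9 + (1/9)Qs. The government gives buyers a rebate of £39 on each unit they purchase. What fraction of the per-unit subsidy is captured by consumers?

Consumer share = 9/13

Pre-subsidy: 192.75 - 0.25Q = 178/9 + (1/9)Q gives Q* = 479 and P* = 73.
With the rebate, buyers effectively pay Pb = Ps − 39, where Ps is the price sellers receive.
On the curves, Pb = 192.75 - 0.25Q and Ps = 178/9 + (1/9)Q; the wedge Ps − Pb = 39 gives 178/9 + (1/9)Q − (192.75 - 0.25Q) = 39, so Q' = 587.
Then Pb = 192.75 − 0.25·587 = 46 and Ps = 178/9 + (1/9)·587 = 85.
Buyers' price falls by P* − Pb = 73 − 46 = 27; sellers' price rises by Ps − P* = 85 − 73 = 12.
So consumers capture 27/39 = 9/13 of each unit of subsidy.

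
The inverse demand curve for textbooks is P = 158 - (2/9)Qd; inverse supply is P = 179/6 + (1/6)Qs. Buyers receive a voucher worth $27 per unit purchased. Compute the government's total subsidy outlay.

Pre-subsidy: 158 - (2/9)Q = 179/6 + (1/6)Q gives Q* = 2307/7 and P* = 1780/21.
With the rebate, buyers effectively pay Pb = Ps − 27, where Ps is the price sellers receive.
On the curves, Pb = 158 - (2/9)Q and Ps = 179/6 + (1/6)Q; the wedge Ps − Pb = 27 gives 179/6 + (1/6)Q − (158 - (2/9)Q) = 27, so Q' = 399.
Then Pb = 158 − (2/9)·399 = 208/3 and Ps = 179/6 + (1/6)·399 = 289/3.
Government outlay = subsidy × quantity = 27 × 399 = 10773.

Government cost = $10773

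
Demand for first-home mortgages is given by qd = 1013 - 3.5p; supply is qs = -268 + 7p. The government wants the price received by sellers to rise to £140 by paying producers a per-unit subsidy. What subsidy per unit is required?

Required subsidy s = £54 per unit

At a seller price of 140, quantity supplied is -268 + 7·140 = 712.
Buyers absorb 712 only when they pay pb with 1013 − 3.5·pb = 712, i.e. pb = 86.
s = ps − pb = 140 − 86 = 54.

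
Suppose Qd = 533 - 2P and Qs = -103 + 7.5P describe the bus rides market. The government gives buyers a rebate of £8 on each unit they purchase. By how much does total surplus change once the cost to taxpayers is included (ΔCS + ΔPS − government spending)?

Pre-subsidy: 533 - 2P = -103 + 7.5P gives P* = 1272/19, Q* = 7583/19.
With the rebate, buyers effectively pay Pb = Ps − 8, where Ps is the price sellers receive.
Demand in terms of Ps becomes Qd = 533 − 2(Ps − 8) = 549 - 2Ps. Setting this equal to supply: 549 - 2Ps = -103 + 7.5Ps, so Ps = 1304/19.
Buyers pay Pb = 1304/19 − 8 = 1152/19; Q' = -103 + 7.5·(1304/19) = 7823/19.
ΔCS = ½(7583/19 + 7823/19)(1272/19 − 1152/19) = 924360/361; ΔPS = ½(7583/19 + 7823/19)(1304/19 − 1272/19) = 246496/361.
Government spending = 8 × 7823/19 = 62584/19.
Net change = 924360/361 + 246496/361 − 62584/19 = -960/19. The loss equals the DWL triangle ½·8·240/19.

Net change in total surplus = -960/19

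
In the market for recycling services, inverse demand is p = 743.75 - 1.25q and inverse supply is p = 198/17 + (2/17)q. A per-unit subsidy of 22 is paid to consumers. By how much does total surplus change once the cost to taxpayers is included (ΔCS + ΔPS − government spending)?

Pre-subsidy: 743.75 - 1.25q = 198/17 + (2/17)q gives q* = 49783/93 and p* = 6940/93.
With the rebate, buyers effectively pay pb = ps − 22, where ps is the price sellers receive.
On the curves, pb = 743.75 - 1.25q and ps = 198/17 + (2/17)q; the wedge ps − pb = 22 gives 198/17 + (2/17)q − (743.75 - 1.25q) = 22, so q' = 17093/31.
Then pb = 743.75 − 1.25·(17093/31) = 1690/31 and ps = 198/17 + (2/17)·(17093/31) = 2372/31.
ΔCS = ½(49783/93 + 17093/31)(6940/93 − 1690/31) = 94492970/8649; ΔPS = ½(49783/93 + 17093/31)(2372/31 − 6940/93) = 8893456/8649.
Government spending = 22 × 17093/31 = 376046/31.
Net change = 94492970/8649 + 8893456/8649 − 376046/31 = -16456/93. The loss equals the DWL triangle ½·22·1496/93.

Net change in total surplus = -16456/93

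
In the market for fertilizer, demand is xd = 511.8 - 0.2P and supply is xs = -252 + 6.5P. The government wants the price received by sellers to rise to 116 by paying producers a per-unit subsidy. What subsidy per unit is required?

At a seller price of 116, quantity supplied is -252 + 6.5·116 = 502.
Buyers absorb 502 only when they pay Pb with 511.8 − 0.2·Pb = 502, i.e. Pb = 49.
s = Ps − Pb = 116 − 49 = 67.

Required subsidy s = 67 per unit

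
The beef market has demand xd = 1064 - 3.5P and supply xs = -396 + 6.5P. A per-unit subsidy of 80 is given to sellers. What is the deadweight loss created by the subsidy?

Deadweight loss = 7280

Pre-subsidy: 1064 - 3.5P = -396 + 6.5P gives P* = 146, x* = 553.
With the subsidy, sellers receive Ps = Pb + 80 for each unit, where Pb is the price buyers pay.
Supply in terms of Pb becomes xs = -396 + 6.5(Pb + 80) = 124 + 6.5Pb. Setting this equal to demand: 1064 - 3.5Pb = 124 + 6.5Pb, so Pb = 94.
Sellers receive Ps = 94 + 80 = 174; x' = 1064 − 3.5·94 = 735.
The subsidy expands output by 735 − 553 = 182 past the efficient level; on those units the gap between marginal cost and willingness to pay runs from 0 up to 80.
DWL = ½ × 80 × 182 = 7280.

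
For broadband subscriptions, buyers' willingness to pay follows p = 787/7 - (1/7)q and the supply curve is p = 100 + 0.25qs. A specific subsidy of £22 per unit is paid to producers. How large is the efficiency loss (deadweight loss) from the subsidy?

Pre-subsidy: 787/7 - (1/7)q = 100 + 0.25q gives q* = 348/11 and p* = 1187/11.
With the subsidy, sellers receive ps = pb + 22 for each unit, where pb is the price buyers pay.
On the curves, pb = 787/7 - (1/7)q and ps = 100 + 0.25q; the wedge ps − pb = 22 gives 100 + 0.25q − (787/7 - (1/7)q) = 22, so q' = 964/11.
Then pb = 787/7 − (1/7)·(964/11) = 1099/11 and ps = 100 + 0.25·(964/11) = 1341/11.
The subsidy expands output by 964/11 − 348/11 = 56 past the efficient level; on those units the gap between marginal cost and willingness to pay runs from 0 up to 22.
DWL = ½ × 22 × 56 = 616.

Deadweight loss = £616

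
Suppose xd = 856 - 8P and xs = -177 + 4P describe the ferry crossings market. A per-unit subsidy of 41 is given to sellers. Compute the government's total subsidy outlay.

Pre-subsidy: 856 - 8P = -177 + 4P gives P* = 1033/12, x* = 502/3.
With the subsidy, sellers receive Ps = Pb + 41 for each unit, where Pb is the price buyers pay.
Supply in terms of Pb becomes xs = -177 + 4(Pb + 41) = -13 + 4Pb. Setting this equal to demand: 856 - 8Pb = -13 + 4Pb, so Pb = 869/12.
Sellers receive Ps = 869/12 + 41 = 1361/12; x' = 856 − 8·(869/12) = 830/3.
Government outlay = subsidy × quantity = 41 × 830/3 = 34030/3.

Government cost = 34030/3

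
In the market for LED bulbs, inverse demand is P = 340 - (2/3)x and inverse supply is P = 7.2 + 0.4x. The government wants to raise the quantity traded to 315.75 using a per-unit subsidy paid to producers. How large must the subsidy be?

At x = 315.75, from the demand curve buyers pay Pb = 340 − (2/3)·315.75 = 129.5; from the supply curve sellers need Ps = 7.2 + 0.4·315.75 = 133.5.
The subsidy must fill the gap: s = Ps − Pb = 133.5 − 129.5 = 4.

Required subsidy s = 4 per unit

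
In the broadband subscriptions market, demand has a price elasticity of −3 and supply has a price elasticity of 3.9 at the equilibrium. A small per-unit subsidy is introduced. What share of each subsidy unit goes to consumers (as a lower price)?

For a small subsidy around the equilibrium, the benefit split depends on the relative slopes, which at a point are proportional to the elasticities.
Buyer share = εs/(εs + |εd|) = 3.9/(3.9 + 3) = 13/23; seller share = |εd|/(εs + |εd|) = 10/23.

Consumer share = 13/23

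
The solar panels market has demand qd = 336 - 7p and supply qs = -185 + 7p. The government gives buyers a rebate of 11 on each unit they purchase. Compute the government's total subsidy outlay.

Government cost = 1254

Pre-subsidy: 336 - 7p = -185 + 7p gives p* = 521/14, q* = 75.5.
With the rebate, buyers effectively pay pb = ps − 11, where ps is the price sellers receive.
Demand in terms of ps becomes qd = 336 − 7(ps − 11) = 413 - 7ps. Setting this equal to supply: 413 - 7ps = -185 + 7ps, so ps = 299/7.
Buyers pay pb = 299/7 − 11 = 222/7; q' = -185 + 7·(299/7) = 114.
Government outlay = subsidy × quantity = 11 × 114 = 1254.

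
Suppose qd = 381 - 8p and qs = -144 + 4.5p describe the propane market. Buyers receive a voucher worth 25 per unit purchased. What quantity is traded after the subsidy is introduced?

q' = 117

Pre-subsidy: 381 - 8p = -144 + 4.5p gives p* = 42, q* = 45.
With the rebate, buyers effectively pay pb = ps − 25, where ps is the price sellers receive.
Demand in terms of ps becomes qd = 381 − 8(ps − 25) = 581 - 8ps. Setting this equal to supply: 581 - 8ps = -144 + 4.5ps, so ps = 58.
Buyers pay pb = 58 − 25 = 33; q' = -144 + 4.5·58 = 117.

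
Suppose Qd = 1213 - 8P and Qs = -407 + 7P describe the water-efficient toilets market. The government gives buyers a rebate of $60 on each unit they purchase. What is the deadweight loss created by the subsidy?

Pre-subsidy: 1213 - 8P = -407 + 7P gives P* = 108, Q* = 349.
With the rebate, buyers effectively pay Pb = Ps − 60, where Ps is the price sellers receive.
Demand in terms of Ps becomes Qd = 1213 − 8(Ps − 60) = 1693 - 8Ps. Setting this equal to supply: 1693 - 8Ps = -407 + 7Ps, so Ps = 140.
Buyers pay Pb = 140 − 60 = 80; Q' = -407 + 7·140 = 573.
The subsidy expands output by 573 − 349 = 224 past the efficient level; on those units the gap between marginal cost and willingness to pay runs from 0 up to 60.
DWL = ½ × 60 × 224 = 6720.

Deadweight loss = $6720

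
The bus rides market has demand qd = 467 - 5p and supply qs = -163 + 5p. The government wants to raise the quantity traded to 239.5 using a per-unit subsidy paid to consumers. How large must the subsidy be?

Required subsidy s = 35 per unit

At q = 239.5, invert demand for the buyer price: pb = (467 − 239.5)/5 = 45.5; invert supply for the seller price: ps = (239.5 − (-163))/5 = 80.5.
The subsidy must fill the gap: s = ps − pb = 80.5 − 45.5 = 35.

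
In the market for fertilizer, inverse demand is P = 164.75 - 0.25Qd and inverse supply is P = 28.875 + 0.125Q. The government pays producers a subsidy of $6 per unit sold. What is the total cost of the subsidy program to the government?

Pre-subsidy: 164.75 - 0.25Q = 28.875 + 0.125Q gives Q* = 1087/3 and P* = 445/6.
With the subsidy, sellers receive Ps = Pb + 6 for each unit, where Pb is the price buyers pay.
On the curves, Pb = 164.75 - 0.25Q and Ps = 28.875 + 0.125Q; the wedge Ps − Pb = 6 gives 28.875 + 0.125Q − (164.75 - 0.25Q) = 6, so Q' = 1135/3.
Then Pb = 164.75 − 0.25·(1135/3) = 421/6 and Ps = 28.875 + 0.125·(1135/3) = 457/6.
Government outlay = subsidy × quantity = 6 × 1135/3 = 2270.

Government cost = $2270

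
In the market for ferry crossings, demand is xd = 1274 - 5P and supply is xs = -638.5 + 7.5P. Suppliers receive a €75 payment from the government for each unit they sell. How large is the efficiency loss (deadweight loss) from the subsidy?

Deadweight loss = €8437.5

Pre-subsidy: 1274 - 5P = -638.5 + 7.5P gives P* = 153, x* = 509.
With the subsidy, sellers receive Ps = Pb + 75 for each unit, where Pb is the price buyers pay.
Supply in terms of Pb becomes xs = -638.5 + 7.5(Pb + 75) = -76 + 7.5Pb. Setting this equal to demand: 1274 - 5Pb = -76 + 7.5Pb, so Pb = 108.
Sellers receive Ps = 108 + 75 = 183; x' = 1274 − 5·108 = 734.
The subsidy expands output by 734 − 509 = 225 past the efficient level; on those units the gap between marginal cost and willingness to pay runs from 0 up to 75.
DWL = ½ × 75 × 225 = 8437.5.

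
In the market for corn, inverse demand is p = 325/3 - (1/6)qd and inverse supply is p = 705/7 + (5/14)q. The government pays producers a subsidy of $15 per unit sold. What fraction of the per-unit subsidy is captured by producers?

Producer share = 15/22

Pre-subsidy: 325/3 - (1/6)q = 705/7 + (5/14)q gives q* = 160/11 and p* = 1165/11.
With the subsidy, sellers receive ps = pb + 15 for each unit, where pb is the price buyers pay.
On the curves, pb = 325/3 - (1/6)q and ps = 705/7 + (5/14)q; the wedge ps − pb = 15 gives 705/7 + (5/14)q − (325/3 - (1/6)q) = 15, so q' = 475/11.
Then pb = 325/3 − (1/6)·(475/11) = 2225/22 and ps = 705/7 + (5/14)·(475/11) = 2555/22.
Buyers' price falls by p* − pb = 1165/11 − 2225/22 = 105/22; sellers' price rises by ps − p* = 2555/22 − 1165/11 = 225/22.
So producers capture (225/22)/15 = 15/22 of each unit of subsidy.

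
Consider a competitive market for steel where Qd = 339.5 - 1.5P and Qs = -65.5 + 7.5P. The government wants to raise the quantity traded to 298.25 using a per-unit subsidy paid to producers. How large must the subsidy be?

At Q = 298.25, invert demand for the buyer price: Pb = (339.5 − 298.25)/1.5 = 27.5; invert supply for the seller price: Ps = (298.25 − (-65.5))/7.5 = 48.5.
The subsidy must fill the gap: s = Ps − Pb = 48.5 − 27.5 = 21.

Required subsidy s = 21 per unit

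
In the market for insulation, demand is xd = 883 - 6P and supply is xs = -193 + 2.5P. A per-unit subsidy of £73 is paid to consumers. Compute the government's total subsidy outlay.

Pre-subsidy: 883 - 6P = -193 + 2.5P gives P* = 2152/17, x* = 2099/17.
With the rebate, buyers effectively pay Pb = Ps − 73, where Ps is the price sellers receive.
Demand in terms of Ps becomes xd = 883 − 6(Ps − 73) = 1321 - 6Ps. Setting this equal to supply: 1321 - 6Ps = -193 + 2.5Ps, so Ps = 3028/17.
Buyers pay Pb = 3028/17 − 73 = 1787/17; x' = -193 + 2.5·(3028/17) = 4289/17.
Government outlay = subsidy × quantity = 73 × 4289/17 = 313097/17.

Government cost = 313097/17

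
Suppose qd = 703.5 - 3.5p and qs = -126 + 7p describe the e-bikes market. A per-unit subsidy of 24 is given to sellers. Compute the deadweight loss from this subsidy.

Deadweight loss = 672

Pre-subsidy: 703.5 - 3.5p = -126 + 7p gives p* = 79, q* = 427.
With the subsidy, sellers receive ps = pb + 24 for each unit, where pb is the price buyers pay.
Supply in terms of pb becomes qs = -126 + 7(pb + 24) = 42 + 7pb. Setting this equal to demand: 703.5 - 3.5pb = 42 + 7pb, so pb = 63.
Sellers receive ps = 63 + 24 = 87; q' = 703.5 − 3.5·63 = 483.
The subsidy expands output by 483 − 427 = 56 past the efficient level; on those units the gap between marginal cost and willingness to pay runs from 0 up to 24.
DWL = ½ × 24 × 56 = 672.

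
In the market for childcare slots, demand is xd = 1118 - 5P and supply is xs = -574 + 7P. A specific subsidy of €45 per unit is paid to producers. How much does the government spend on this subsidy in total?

Government cost = €24491.25

Pre-subsidy: 1118 - 5P = -574 + 7P gives P* = 141, x* = 413.
With the subsidy, sellers receive Ps = Pb + 45 for each unit, where Pb is the price buyers pay.
Supply in terms of Pb becomes xs = -574 + 7(Pb + 45) = -259 + 7Pb. Setting this equal to demand: 1118 - 5Pb = -259 + 7Pb, so Pb = 114.75.
Sellers receive Ps = 114.75 + 45 = 159.75; x' = 1118 − 5·114.75 = 544.25.
Government outlay = subsidy × quantity = 45 × 544.25 = 24491.25.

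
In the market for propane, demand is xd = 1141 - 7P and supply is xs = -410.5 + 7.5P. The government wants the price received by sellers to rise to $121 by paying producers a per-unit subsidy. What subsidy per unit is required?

Required subsidy s = $29 per unit

At a seller price of 121, quantity supplied is -410.5 + 7.5·121 = 497.
Buyers absorb 497 only when they pay Pb with 1141 − 7·Pb = 497, i.e. Pb = 92.
s = Ps − Pb = 121 − 92 = 29.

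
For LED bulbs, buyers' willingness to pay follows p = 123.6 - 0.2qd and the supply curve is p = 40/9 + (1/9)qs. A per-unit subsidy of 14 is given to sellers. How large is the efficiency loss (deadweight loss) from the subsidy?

Deadweight loss = 315

Pre-subsidy: 123.6 - 0.2q = 40/9 + (1/9)q gives q* = 383 and p* = 47.
With the subsidy, sellers receive ps = pb + 14 for each unit, where pb is the price buyers pay.
On the curves, pb = 123.6 - 0.2q and ps = 40/9 + (1/9)q; the wedge ps − pb = 14 gives 40/9 + (1/9)q − (123.6 - 0.2q) = 14, so q' = 428.
Then pb = 123.6 − 0.2·428 = 38 and ps = 40/9 + (1/9)·428 = 52.
The subsidy expands output by 428 − 383 = 45 past the efficient level; on those units the gap between marginal cost and willingness to pay runs from 0 up to 14.
DWL = ½ × 14 × 45 = 315.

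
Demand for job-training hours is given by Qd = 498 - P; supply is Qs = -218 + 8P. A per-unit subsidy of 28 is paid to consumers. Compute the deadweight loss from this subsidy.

Deadweight loss = 3136/9

Pre-subsidy: 498 - P = -218 + 8P gives P* = 716/9, Q* = 3766/9.
With the rebate, buyers effectively pay Pb = Ps − 28, where Ps is the price sellers receive.
Demand in terms of Ps becomes Qd = 498 − 1(Ps − 28) = 526 - Ps. Setting this equal to supply: 526 - Ps = -218 + 8Ps, so Ps = 248/3.
Buyers pay Pb = 248/3 − 28 = 164/3; Q' = -218 + 8·(248/3) = 1330/3.
The subsidy expands output by 1330/3 − 3766/9 = 224/9 past the efficient level; on those units the gap between marginal cost and willingness to pay runs from 0 up to 28.
DWL = ½ × 28 × 224/9 = 3136/9.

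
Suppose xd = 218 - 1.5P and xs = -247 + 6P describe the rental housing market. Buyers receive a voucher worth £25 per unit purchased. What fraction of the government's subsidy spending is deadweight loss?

Pre-subsidy: 218 - 1.5P = -247 + 6P gives P* = 62, x* = 125.
With the rebate, buyers effectively pay Pb = Ps − 25, where Ps is the price sellers receive.
Demand in terms of Ps becomes xd = 218 − 1.5(Ps − 25) = 255.5 - 1.5Ps. Setting this equal to supply: 255.5 - 1.5Ps = -247 + 6Ps, so Ps = 67.
Buyers pay Pb = 67 − 25 = 42; x' = -247 + 6·67 = 155.
ΔCS = ½(125 + 155)(62 − 42) = 2800; ΔPS = ½(125 + 155)(67 − 62) = 700.
Government spending = 25 × 155 = 3875.
DWL = ½ × 25 × (155 − 125) = 375; fraction = 375 / 3875 = 3/31.

DWL / government spending = 3/31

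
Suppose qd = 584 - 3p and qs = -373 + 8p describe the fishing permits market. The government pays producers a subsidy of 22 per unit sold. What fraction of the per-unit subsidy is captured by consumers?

Consumer share = 8/11

Pre-subsidy: 584 - 3p = -373 + 8p gives p* = 87, q* = 323.
With the subsidy, sellers receive ps = pb + 22 for each unit, where pb is the price buyers pay.
Supply in terms of pb becomes qs = -373 + 8(pb + 22) = -197 + 8pb. Setting this equal to demand: 584 - 3pb = -197 + 8pb, so pb = 71.
Sellers receive ps = 71 + 22 = 93; q' = 584 − 3·71 = 371.
Buyers' price falls by p* − pb = 87 − 71 = 16; sellers' price rises by ps − p* = 93 − 87 = 6.
So consumers capture 16/22 = 8/11 of each unit of subsidy.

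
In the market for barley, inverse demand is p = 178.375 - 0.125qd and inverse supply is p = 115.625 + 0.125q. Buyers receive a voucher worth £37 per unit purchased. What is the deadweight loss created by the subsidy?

Pre-subsidy: 178.375 - 0.125q = 115.625 + 0.125q gives q* = 251 and p* = 147.
With the rebate, buyers effectively pay pb = ps − 37, where ps is the price sellers receive.
On the curves, pb = 178.375 - 0.125q and ps = 115.625 + 0.125q; the wedge ps − pb = 37 gives 115.625 + 0.125q − (178.375 - 0.125q) = 37, so q' = 399.
Then pb = 178.375 − 0.125·399 = 128.5 and ps = 115.625 + 0.125·399 = 165.5.
The subsidy expands output by 399 − 251 = 148 past the efficient level; on those units the gap between marginal cost and willingness to pay runs from 0 up to 37.
DWL = ½ × 37 × 148 = 2738.

Deadweight loss = £2738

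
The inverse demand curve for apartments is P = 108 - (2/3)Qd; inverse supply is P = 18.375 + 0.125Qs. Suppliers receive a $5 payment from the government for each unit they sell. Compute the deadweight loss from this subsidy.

Deadweight loss = 300/19

Pre-subsidy: 108 - (2/3)Q = 18.375 + 0.125Q gives Q* = 2151/19 and P* = 618/19.
With the subsidy, sellers receive Ps = Pb + 5 for each unit, where Pb is the price buyers pay.
On the curves, Pb = 108 - (2/3)Q and Ps = 18.375 + 0.125Q; the wedge Ps − Pb = 5 gives 18.375 + 0.125Q − (108 - (2/3)Q) = 5, so Q' = 2271/19.
Then Pb = 108 − (2/3)·(2271/19) = 538/19 and Ps = 18.375 + 0.125·(2271/19) = 633/19.
The subsidy expands output by 2271/19 − 2151/19 = 120/19 past the efficient level; on those units the gap between marginal cost and willingness to pay runs from 0 up to 5.
DWL = ½ × 5 × 120/19 = 300/19.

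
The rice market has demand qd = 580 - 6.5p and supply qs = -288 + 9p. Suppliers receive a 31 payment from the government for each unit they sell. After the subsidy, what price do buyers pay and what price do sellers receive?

Buyers pay 38; sellers receive 69

Pre-subsidy: 580 - 6.5p = -288 + 9p gives p* = 56, q* = 216.
With the subsidy, sellers receive ps = pb + 31 for each unit, where pb is the price buyers pay.
Supply in terms of pb becomes qs = -288 + 9(pb + 31) = -9 + 9pb. Setting this equal to demand: 580 - 6.5pb = -9 + 9pb, so pb = 38.
Sellers receive ps = 38 + 31 = 69; q' = 580 − 6.5·38 = 333.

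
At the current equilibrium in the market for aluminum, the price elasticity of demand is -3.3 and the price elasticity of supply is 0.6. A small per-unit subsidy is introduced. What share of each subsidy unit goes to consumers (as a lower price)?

For a small subsidy around the equilibrium, the benefit split depends on the relative slopes, which at a point are proportional to the elasticities.
Buyer share = εs/(εs + |εd|) = 0.6/(0.6 + 3.3) = 2/13; seller share = |εd|/(εs + |εd|) = 11/13.

Consumer share = 2/13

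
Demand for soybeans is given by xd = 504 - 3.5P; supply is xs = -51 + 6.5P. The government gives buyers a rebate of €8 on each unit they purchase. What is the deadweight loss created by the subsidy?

Deadweight loss = €72.8

Pre-subsidy: 504 - 3.5P = -51 + 6.5P gives P* = 55.5, x* = 309.75.
With the rebate, buyers effectively pay Pb = Ps − 8, where Ps is the price sellers receive.
Demand in terms of Ps becomes xd = 504 − 3.5(Ps − 8) = 532 - 3.5Ps. Setting this equal to supply: 532 - 3.5Ps = -51 + 6.5Ps, so Ps = 58.3.
Buyers pay Pb = 58.3 − 8 = 50.3; x' = -51 + 6.5·58.3 = 327.95.
The subsidy expands output by 327.95 − 309.75 = 18.2 past the efficient level; on those units the gap between marginal cost and willingness to pay runs from 0 up to 8.
DWL = ½ × 8 × 18.2 = 72.8.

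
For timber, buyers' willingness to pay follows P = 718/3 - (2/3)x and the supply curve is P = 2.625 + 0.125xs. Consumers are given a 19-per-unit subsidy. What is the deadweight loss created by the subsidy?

Deadweight loss = 228

Pre-subsidy: 718/3 - (2/3)x = 2.625 + 0.125x gives x* = 299 and P* = 40.
With the rebate, buyers effectively pay Pb = Ps − 19, where Ps is the price sellers receive.
On the curves, Pb = 718/3 - (2/3)x and Ps = 2.625 + 0.125x; the wedge Ps − Pb = 19 gives 2.625 + 0.125x − (718/3 - (2/3)x) = 19, so x' = 323.
Then Pb = 718/3 − (2/3)·323 = 24 and Ps = 2.625 + 0.125·323 = 43.
The subsidy expands output by 323 − 299 = 24 past the efficient level; on those units the gap between marginal cost and willingness to pay runs from 0 up to 19.
DWL = ½ × 19 × 24 = 228.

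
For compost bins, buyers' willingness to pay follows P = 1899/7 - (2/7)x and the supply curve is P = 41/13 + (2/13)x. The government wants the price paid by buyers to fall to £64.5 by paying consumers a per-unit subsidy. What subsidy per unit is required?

Required subsidy s = £50 per unit

At a buyer price of 64.5, quantity demanded is 949.5 − 3.5·64.5 = 723.75.
Sellers supply 723.75 only when they receive Ps = 41/13 + (2/13)·723.75 = 114.5.
s = Ps − Pb = 114.5 − 64.5 = 50.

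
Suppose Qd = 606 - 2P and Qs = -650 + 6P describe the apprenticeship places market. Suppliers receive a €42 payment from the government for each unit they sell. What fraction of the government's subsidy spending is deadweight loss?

DWL / government spending = 63/710

Pre-subsidy: 606 - 2P = -650 + 6P gives P* = 157, Q* = 292.
With the subsidy, sellers receive Ps = Pb + 42 for each unit, where Pb is the price buyers pay.
Supply in terms of Pb becomes Qs = -650 + 6(Pb + 42) = -398 + 6Pb. Setting this equal to demand: 606 - 2Pb = -398 + 6Pb, so Pb = 125.5.
Sellers receive Ps = 125.5 + 42 = 167.5; Q' = 606 − 2·125.5 = 355.
ΔCS = ½(292 + 355)(157 − 125.5) = 10190.25; ΔPS = ½(292 + 355)(167.5 − 157) = 3396.75.
Government spending = 42 × 355 = 14910.
DWL = ½ × 42 × (355 − 292) = 1323; fraction = 1323 / 14910 = 63/710.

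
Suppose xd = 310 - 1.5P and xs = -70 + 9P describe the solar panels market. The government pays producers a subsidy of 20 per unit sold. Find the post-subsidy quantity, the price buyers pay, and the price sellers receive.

Pre-subsidy: 310 - 1.5P = -70 + 9P gives P* = 760/21, x* = 1790/7.
With the subsidy, sellers receive Ps = Pb + 20 for each unit, where Pb is the price buyers pay.
Supply in terms of Pb becomes xs = -70 + 9(Pb + 20) = 110 + 9Pb. Setting this equal to demand: 310 - 1.5Pb = 110 + 9Pb, so Pb = 400/21.
Sellers receive Ps = 400/21 + 20 = 820/21; x' = 310 − 1.5·(400/21) = 1970/7.

x' = 1970/7; buyers pay 400/21; sellers receive 820/21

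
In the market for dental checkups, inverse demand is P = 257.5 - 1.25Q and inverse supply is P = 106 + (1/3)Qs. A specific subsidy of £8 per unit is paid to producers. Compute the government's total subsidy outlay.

Government cost = 15312/19

Pre-subsidy: 257.5 - 1.25Q = 106 + (1/3)Q gives Q* = 1818/19 and P* = 2620/19.
With the subsidy, sellers receive Ps = Pb + 8 for each unit, where Pb is the price buyers pay.
On the curves, Pb = 257.5 - 1.25Q and Ps = 106 + (1/3)Q; the wedge Ps − Pb = 8 gives 106 + (1/3)Q − (257.5 - 1.25Q) = 8, so Q' = 1914/19.
Then Pb = 257.5 − 1.25·(1914/19) = 2500/19 and Ps = 106 + (1/3)·(1914/19) = 2652/19.
Government outlay = subsidy × quantity = 8 × 1914/19 = 15312/19.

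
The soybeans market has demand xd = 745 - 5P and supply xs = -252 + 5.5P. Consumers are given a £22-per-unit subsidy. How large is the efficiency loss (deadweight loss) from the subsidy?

Deadweight loss = 13310/21

Pre-subsidy: 745 - 5P = -252 + 5.5P gives P* = 1994/21, x* = 5675/21.
With the rebate, buyers effectively pay Pb = Ps − 22, where Ps is the price sellers receive.
Demand in terms of Ps becomes xd = 745 − 5(Ps − 22) = 855 - 5Ps. Setting this equal to supply: 855 - 5Ps = -252 + 5.5Ps, so Ps = 738/7.
Buyers pay Pb = 738/7 − 22 = 584/7; x' = -252 + 5.5·(738/7) = 2295/7.
The subsidy expands output by 2295/7 − 5675/21 = 1210/21 past the efficient level; on those units the gap between marginal cost and willingness to pay runs from 0 up to 22.
DWL = ½ × 22 × 1210/21 = 13310/21.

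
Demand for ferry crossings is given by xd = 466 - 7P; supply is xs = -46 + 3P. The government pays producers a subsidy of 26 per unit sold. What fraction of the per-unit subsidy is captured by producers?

Pre-subsidy: 466 - 7P = -46 + 3P gives P* = 51.2, x* = 107.6.
With the subsidy, sellers receive Ps = Pb + 26 for each unit, where Pb is the price buyers pay.
Supply in terms of Pb becomes xs = -46 + 3(Pb + 26) = 32 + 3Pb. Setting this equal to demand: 466 - 7Pb = 32 + 3Pb, so Pb = 43.4.
Sellers receive Ps = 43.4 + 26 = 69.4; x' = 466 − 7·43.4 = 162.2.
Buyers' price falls by P* − Pb = 51.2 − 43.4 = 7.8; sellers' price rises by Ps − P* = 69.4 − 51.2 = 18.2.
So producers capture 18.2/26 = 0.7 of each unit of subsidy.

Producer share = 0.7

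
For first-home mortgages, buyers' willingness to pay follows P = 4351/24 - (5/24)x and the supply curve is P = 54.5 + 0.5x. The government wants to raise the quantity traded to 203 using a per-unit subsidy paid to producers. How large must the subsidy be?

Required subsidy s = 17 per unit

At x = 203, from the demand curve buyers pay Pb = 4351/24 − (5/24)·203 = 139; from the supply curve sellers need Ps = 54.5 + 0.5·203 = 156.
The subsidy must fill the gap: s = Ps − Pb = 156 − 139 = 17.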